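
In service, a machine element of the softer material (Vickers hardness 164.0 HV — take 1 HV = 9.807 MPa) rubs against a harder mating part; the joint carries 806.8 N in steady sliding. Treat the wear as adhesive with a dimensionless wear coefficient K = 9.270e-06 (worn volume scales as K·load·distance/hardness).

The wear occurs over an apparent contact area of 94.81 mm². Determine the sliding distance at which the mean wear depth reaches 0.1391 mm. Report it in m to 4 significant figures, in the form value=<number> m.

Every step runs at exact precision, and intermediate values are displayed rounded — a lone final rounding: 4 significant digits.
Hardness H = 164.0 HV × 9.807 MPa/HV = 1608 MPa = 1.608e+09 Pa.
Contact area A = 94.81 mm² = 9.481e-05 m².
Depth limit h_lim = 0.1391 mm = 1.391e-04 m.
Collected in SI base units: W = 806.8 N, H = 1.608e+09 Pa, K = 9.270e-06.
Allowed volume V_lim = h_lim·A = 1.391e-04 · 9.481e-05 = 1.319e-08 m³.
Life L = V_lim·H/(K·W) = 1.319e-08 · 1.608e+09 / (9.270e-06 · 806.8) = 2836 m.

value=2836 m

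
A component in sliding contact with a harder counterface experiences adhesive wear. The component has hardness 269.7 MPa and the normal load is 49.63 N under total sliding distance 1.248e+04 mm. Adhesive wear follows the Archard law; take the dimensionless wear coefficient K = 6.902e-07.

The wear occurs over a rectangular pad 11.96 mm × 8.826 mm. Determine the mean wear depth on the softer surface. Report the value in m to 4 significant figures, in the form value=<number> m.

value=1.502e-08 m

The intermediates are displayed rounded — each operation carries exact precision — one last rounding to 4 significant figures.
Convert: Path length L = 1.248e+04 mm = 12.48 m.
Convert: Hardness H = 269.7 MPa = 2.697e+08 Pa.
Convert: Pad sides 11.96 mm × 8.826 mm = 0.01196 m × 0.008826 m. Contact area A = 0.01196 m × 0.008826 m = 1.056e-04 m².
In SI base units: W = 49.63 N, H = 2.697e+08 Pa, K = 6.902e-07.
Archard relation: V = K·W·L/H = 6.902e-07 · 49.63 · 12.48 / 2.697e+08 = 1.585e-12 m³.
Average depth h = V/A = 1.585e-12 / 1.056e-04 = 1.502e-08 m.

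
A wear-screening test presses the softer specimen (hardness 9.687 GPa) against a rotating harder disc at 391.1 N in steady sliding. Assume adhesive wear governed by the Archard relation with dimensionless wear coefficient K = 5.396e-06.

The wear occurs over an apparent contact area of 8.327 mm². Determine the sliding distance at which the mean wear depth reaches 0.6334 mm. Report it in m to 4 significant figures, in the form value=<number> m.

value=2.421e+04 m

Intermediate values are displayed rounded — all working math runs at full float precision; a lone final rounding, at 4 significant figures.
Hardness H = 9.687 GPa = 9.687e+09 Pa.
Contact area A = 8.327 mm² = 8.327e-06 m².
Depth limit h_lim = 0.6334 mm = 6.334e-04 m.
Restated in SI base units: W = 391.1 N, H = 9.687e+09 Pa, K = 5.396e-06.
At the depth limit, V_lim = h_lim·A = 6.334e-04 · 8.327e-06 = 5.274e-09 m³.
Sliding life L = V_lim·H/(K·W) = 5.274e-09 · 9.687e+09 / (5.396e-06 · 391.1) = 2.421e+04 m.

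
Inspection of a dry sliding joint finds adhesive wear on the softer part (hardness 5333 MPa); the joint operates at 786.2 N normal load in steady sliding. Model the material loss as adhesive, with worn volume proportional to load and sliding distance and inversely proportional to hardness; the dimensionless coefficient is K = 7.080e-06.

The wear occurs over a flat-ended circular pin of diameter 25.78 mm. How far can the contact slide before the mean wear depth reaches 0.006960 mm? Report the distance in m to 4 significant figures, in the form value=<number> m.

The intermediates are shown rounded, and all arithmetic maintains full precision, and a lone final rounding, at 4 significant digits.
Convert: Hardness H = 5333 MPa = 5.333e+09 Pa.
Convert: Pin diameter d = 25.78 mm = 0.02578 m. Contact area A = π·d²/4 = π·(0.02578 m)²/4 = 5.220e-04 m².
Convert: Depth limit h_lim = 0.006960 mm = 6.960e-06 m.
Restated in SI base units: W = 786.2 N, H = 5.333e+09 Pa, K = 7.080e-06.
Permissible volume V_lim = h_lim·A = 6.960e-06 · 5.220e-04 = 3.633e-09 m³.
Sliding life L = V_lim·H/(K·W) = 3.633e-09 · 5.333e+09 / (7.080e-06 · 786.2) = 3481 m.

value=3481 m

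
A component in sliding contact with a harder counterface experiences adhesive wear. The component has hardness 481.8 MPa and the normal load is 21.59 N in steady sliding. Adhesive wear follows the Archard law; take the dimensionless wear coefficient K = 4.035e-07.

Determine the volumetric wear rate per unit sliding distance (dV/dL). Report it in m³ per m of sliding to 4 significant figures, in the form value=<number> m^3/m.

value=1.808e-14 m^3/m

The computation holds exact precision. Intermediate values are displayed rounded; a single final rounding, at 4 significant digits.
Hardness H = 481.8 MPa = 4.818e+08 Pa.
Restated in SI base units: W = 21.59 N, H = 4.818e+08 Pa, K = 4.035e-07.
Wear rate dV/dL = K·W/H, per unit distance: 4.035e-07 · 21.59 / 4.818e+08 = 1.808e-14 m³/m.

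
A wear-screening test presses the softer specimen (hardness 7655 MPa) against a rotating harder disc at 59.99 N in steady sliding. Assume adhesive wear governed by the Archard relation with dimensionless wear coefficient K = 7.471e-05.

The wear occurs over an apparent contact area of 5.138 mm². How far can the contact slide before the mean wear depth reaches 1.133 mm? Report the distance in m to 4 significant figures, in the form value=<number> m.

value=9943 m

All arithmetic keeps full float precision, and intermediate values are printed rounded, and rounded once at the end to four significant figures.
Convert: Hardness H = 7655 MPa = 7.655e+09 Pa.
Convert: Contact area A = 5.138 mm² = 5.138e-06 m².
Convert: Depth limit h_lim = 1.133 mm = 0.001133 m.
In SI base units: W = 59.99 N, H = 7.655e+09 Pa, K = 7.471e-05.
Allowed volume V_lim = h_lim·A = 0.001133 · 5.138e-06 = 5.821e-09 m³.
Inverting, life L = V_lim·H/(K·W) = 5.821e-09 · 7.655e+09 / (7.471e-05 · 59.99) = 9943 m.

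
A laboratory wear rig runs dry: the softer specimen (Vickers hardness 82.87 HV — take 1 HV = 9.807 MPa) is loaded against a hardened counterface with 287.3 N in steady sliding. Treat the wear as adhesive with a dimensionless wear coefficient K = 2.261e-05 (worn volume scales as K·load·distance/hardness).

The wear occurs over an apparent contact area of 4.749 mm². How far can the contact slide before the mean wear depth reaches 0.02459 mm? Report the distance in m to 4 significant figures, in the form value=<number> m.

value=14.61 m

Each operation maintains full float precision, and the intermediates are displayed rounded — rounded just once to 4 significant digits.
Convert: Hardness H = 82.87 HV × 9.807 MPa/HV = 812.7 MPa = 8.127e+08 Pa.
Convert: Contact area A = 4.749 mm² = 4.749e-06 m².
Convert: Depth limit h_lim = 0.02459 mm = 2.459e-05 m.
In SI base units, W = 287.3 N, H = 8.127e+08 Pa, K = 2.261e-05.
At the depth limit, V_lim = h_lim·A = 2.459e-05 · 4.749e-06 = 1.168e-10 m³.
Inverting, life L = V_lim·H/(K·W) = 1.168e-10 · 8.127e+08 / (2.261e-05 · 287.3) = 14.61 m.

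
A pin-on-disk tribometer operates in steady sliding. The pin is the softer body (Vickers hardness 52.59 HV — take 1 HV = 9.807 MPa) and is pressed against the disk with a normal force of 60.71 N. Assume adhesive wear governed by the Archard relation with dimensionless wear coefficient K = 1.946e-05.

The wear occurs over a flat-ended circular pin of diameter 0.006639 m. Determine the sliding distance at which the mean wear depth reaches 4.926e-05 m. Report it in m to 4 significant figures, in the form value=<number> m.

Every step holds full float precision; intermediate values are displayed rounded. Rounded once at the end, at four significant digits.
Convert: Hardness H = 52.59 HV × 9.807 MPa/HV = 515.8 MPa = 5.158e+08 Pa.
Convert: Contact area A = π·d²/4 = π·(0.006639 m)²/4 = 3.462e-05 m².
SI base units throughout: W = 60.71 N, H = 5.158e+08 Pa, K = 1.946e-05.
At the depth limit, V_lim = h_lim·A = 4.926e-05 · 3.462e-05 = 1.705e-09 m³.
Life L = V_lim·H/(K·W) = 1.705e-09 · 5.158e+08 / (1.946e-05 · 60.71) = 744.4 m.

value=744.4 m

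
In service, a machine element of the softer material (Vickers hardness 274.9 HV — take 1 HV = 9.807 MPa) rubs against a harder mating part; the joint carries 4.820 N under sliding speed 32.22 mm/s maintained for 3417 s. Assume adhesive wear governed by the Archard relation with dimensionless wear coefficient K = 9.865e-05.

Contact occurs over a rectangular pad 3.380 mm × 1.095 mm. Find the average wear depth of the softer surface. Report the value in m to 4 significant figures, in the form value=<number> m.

The intermediates are displayed rounded; the algebra holds exact precision, and rounded once at the end, at four significant digits.
Sliding speed v = 32.22 mm/s = 0.03222 m/s. Distance covered L = v·t = 0.03222 m/s × 3417 s = 110.1 m.
Hardness H = 274.9 HV × 9.807 MPa/HV = 2696 MPa = 2.696e+09 Pa.
Pad sides 3.380 mm × 1.095 mm = 0.003380 m × 0.001095 m. Contact area A = 0.003380 m × 0.001095 m = 3.701e-06 m².
As SI base values: W = 4.820 N, H = 2.696e+09 Pa, K = 9.865e-05.
Archard relation: V = K·W·L/H = 9.865e-05 · 4.820 · 110.1 / 2.696e+09 = 1.942e-11 m³.
Depth h = V/A = 1.942e-11 / 3.701e-06 = 5.247e-06 m.

value=5.247e-06 m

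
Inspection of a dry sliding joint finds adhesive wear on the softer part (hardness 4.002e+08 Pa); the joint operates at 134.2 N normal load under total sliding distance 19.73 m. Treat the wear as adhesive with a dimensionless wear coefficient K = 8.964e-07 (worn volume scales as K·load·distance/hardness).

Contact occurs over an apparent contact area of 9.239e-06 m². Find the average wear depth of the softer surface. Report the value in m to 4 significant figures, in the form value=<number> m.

value=6.419e-07 m

Shown intermediates are rounded. The computation carries full precision. Rounded just once to four significant figures.
SI base units throughout: W = 134.2 N, H = 4.002e+08 Pa, K = 8.964e-07.
By Archard's law, V = K·W·L/H = 8.964e-07 · 134.2 · 19.73 / 4.002e+08 = 5.931e-12 m³.
Wear depth h = V/A = 5.931e-12 / 9.239e-06 = 6.419e-07 m.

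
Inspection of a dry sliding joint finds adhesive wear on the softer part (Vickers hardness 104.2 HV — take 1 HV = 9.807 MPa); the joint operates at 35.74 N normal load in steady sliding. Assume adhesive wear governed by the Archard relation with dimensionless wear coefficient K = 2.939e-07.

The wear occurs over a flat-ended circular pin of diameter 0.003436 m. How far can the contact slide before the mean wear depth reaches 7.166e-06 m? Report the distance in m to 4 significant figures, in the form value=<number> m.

Displayed values are rounded — every step holds full precision. Rounded once at the end to 4 significant digits.
Convert: Hardness H = 104.2 HV × 9.807 MPa/HV = 1022 MPa = 1.022e+09 Pa.
Convert: Contact area A = π·d²/4 = π·(0.003436 m)²/4 = 9.272e-06 m².
As SI base values: W = 35.74 N, H = 1.022e+09 Pa, K = 2.939e-07.
Wearable volume V_lim = h_lim·A = 7.166e-06 · 9.272e-06 = 6.645e-11 m³.
Sliding life L = V_lim·H/(K·W) = 6.645e-11 · 1.022e+09 / (2.939e-07 · 35.74) = 6464 m.

value=6464 m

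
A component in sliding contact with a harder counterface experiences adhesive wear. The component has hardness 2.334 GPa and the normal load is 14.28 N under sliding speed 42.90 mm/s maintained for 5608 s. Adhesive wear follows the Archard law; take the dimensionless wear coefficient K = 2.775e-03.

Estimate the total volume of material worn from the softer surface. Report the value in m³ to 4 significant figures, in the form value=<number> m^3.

value=4.085e-09 m^3

Intermediate values are printed rounded — each operation maintains full float precision; rounded once at the end to 4 significant figures.
Convert: Sliding speed v = 42.90 mm/s = 0.04290 m/s. Path length L = v·t = 0.04290 m/s × 5608 s = 240.6 m.
Convert: Hardness H = 2.334 GPa = 2.334e+09 Pa.
Restated in SI base units: W = 14.28 N, H = 2.334e+09 Pa, K = 2.775e-03.
Archard volume V = K·W·L/H = 2.775e-03 · 14.28 · 240.6 / 2.334e+09 = 4.085e-09 m³.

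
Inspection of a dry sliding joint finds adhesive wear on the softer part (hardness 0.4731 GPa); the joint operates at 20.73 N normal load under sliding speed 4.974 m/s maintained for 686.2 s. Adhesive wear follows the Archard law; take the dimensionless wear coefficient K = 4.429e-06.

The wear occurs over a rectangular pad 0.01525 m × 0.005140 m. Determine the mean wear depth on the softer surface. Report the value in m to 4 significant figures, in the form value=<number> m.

value=8.450e-06 m

Every step carries full float precision, and intermediates are displayed rounded, and rounded just once: 4 significant digits.
Convert: Path length L = v·t = 4.974 m/s × 686.2 s = 3413 m.
Convert: Hardness H = 0.4731 GPa = 4.731e+08 Pa.
Convert: Contact area A = 0.01525 m × 0.005140 m = 7.838e-05 m².
Expressed in SI base units: W = 20.73 N, H = 4.731e+08 Pa, K = 4.429e-06.
Volume removed: V = K·W·L/H = 4.429e-06 · 20.73 · 3413 / 4.731e+08 = 6.624e-10 m³.
Average depth h = V/A = 6.624e-10 / 7.838e-05 = 8.450e-06 m.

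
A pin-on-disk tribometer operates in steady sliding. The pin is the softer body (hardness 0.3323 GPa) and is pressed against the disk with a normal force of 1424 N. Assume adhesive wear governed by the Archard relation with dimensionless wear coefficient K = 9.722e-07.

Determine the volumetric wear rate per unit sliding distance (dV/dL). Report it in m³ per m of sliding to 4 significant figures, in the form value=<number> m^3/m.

Each operation keeps full float precision, and the intermediates are displayed rounded, and rounded just once to four significant digits.
Convert: Hardness H = 0.3323 GPa = 3.323e+08 Pa.
Working in SI base units: W = 1424 N, H = 3.323e+08 Pa, K = 9.722e-07.
Sliding wear rate dV/dL = K·W/H: 9.722e-07 · 1424 / 3.323e+08 = 4.166e-12 m³/m.

value=4.166e-12 m^3/m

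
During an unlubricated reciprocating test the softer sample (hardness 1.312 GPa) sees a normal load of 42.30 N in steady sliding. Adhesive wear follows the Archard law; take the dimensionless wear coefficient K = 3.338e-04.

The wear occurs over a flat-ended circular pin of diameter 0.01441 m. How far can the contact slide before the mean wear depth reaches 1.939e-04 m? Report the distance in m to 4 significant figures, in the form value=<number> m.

All arithmetic holds full precision. Intermediate values are displayed rounded, and rounded just once: 4 significant figures.
Convert: Hardness H = 1.312 GPa = 1.312e+09 Pa.
Convert: Contact area A = π·d²/4 = π·(0.01441 m)²/4 = 1.631e-04 m².
In SI base units: W = 42.30 N, H = 1.312e+09 Pa, K = 3.338e-04.
Wearable volume V_lim = h_lim·A = 1.939e-04 · 1.631e-04 = 3.162e-08 m³.
Life L = V_lim·H/(K·W) = 3.162e-08 · 1.312e+09 / (3.338e-04 · 42.30) = 2938 m.

value=2938 m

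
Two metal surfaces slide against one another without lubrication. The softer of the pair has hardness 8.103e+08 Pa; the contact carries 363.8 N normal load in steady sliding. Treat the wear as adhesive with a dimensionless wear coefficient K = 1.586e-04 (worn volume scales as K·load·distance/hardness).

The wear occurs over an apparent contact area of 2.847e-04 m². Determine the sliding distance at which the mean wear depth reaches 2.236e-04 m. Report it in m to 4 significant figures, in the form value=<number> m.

value=894.0 m

The algebra keeps full precision, and quoted intermediates are rounded; one final rounding to 4 significant figures.
In SI base units, W = 363.8 N, H = 8.103e+08 Pa, K = 1.586e-04.
Limit volume V_lim = h_lim·A = 2.236e-04 · 2.847e-04 = 6.366e-08 m³.
Thus life L = V_lim·H/(K·W) = 6.366e-08 · 8.103e+08 / (1.586e-04 · 363.8) = 894.0 m.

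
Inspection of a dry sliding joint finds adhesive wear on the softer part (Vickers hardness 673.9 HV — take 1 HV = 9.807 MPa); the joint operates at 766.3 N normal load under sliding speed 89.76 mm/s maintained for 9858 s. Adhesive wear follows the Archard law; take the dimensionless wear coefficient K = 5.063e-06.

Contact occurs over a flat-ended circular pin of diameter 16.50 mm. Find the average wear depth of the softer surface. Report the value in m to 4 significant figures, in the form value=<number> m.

Intermediate values are printed rounded, and the algebra holds full precision, and one last rounding to four significant digits.
Sliding speed v = 89.76 mm/s = 0.08976 m/s. The distance L = v·t = 0.08976 m/s × 9858 s = 884.9 m.
Hardness H = 673.9 HV × 9.807 MPa/HV = 6609 MPa = 6.609e+09 Pa.
Pin diameter d = 16.50 mm = 0.01650 m. Contact area A = π·d²/4 = π·(0.01650 m)²/4 = 2.138e-04 m².
SI base units throughout: W = 766.3 N, H = 6.609e+09 Pa, K = 5.063e-06.
Worn volume V = K·W·L/H = 5.063e-06 · 766.3 · 884.9 / 6.609e+09 = 5.195e-10 m³.
Depth of wear h = V/A = 5.195e-10 / 2.138e-04 = 2.429e-06 m.

value=2.429e-06 m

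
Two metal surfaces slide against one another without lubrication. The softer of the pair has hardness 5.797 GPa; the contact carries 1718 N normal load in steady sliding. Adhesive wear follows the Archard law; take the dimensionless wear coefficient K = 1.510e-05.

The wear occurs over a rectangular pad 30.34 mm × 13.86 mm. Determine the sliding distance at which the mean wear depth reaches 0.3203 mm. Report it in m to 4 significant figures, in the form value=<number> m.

The intermediates are displayed rounded; all working math carries full precision, and a lone final rounding to four significant digits.
Hardness H = 5.797 GPa = 5.797e+09 Pa.
Pad sides 30.34 mm × 13.86 mm = 0.03034 m × 0.01386 m. Contact area A = 0.03034 m × 0.01386 m = 4.205e-04 m².
Depth limit h_lim = 0.3203 mm = 3.203e-04 m.
As SI base values: W = 1718 N, H = 5.797e+09 Pa, K = 1.510e-05.
Wearable volume V_lim = h_lim·A = 3.203e-04 · 4.205e-04 = 1.347e-07 m³.
Inverting, life L = V_lim·H/(K·W) = 1.347e-07 · 5.797e+09 / (1.510e-05 · 1718) = 3.010e+04 m.

value=3.010e+04 m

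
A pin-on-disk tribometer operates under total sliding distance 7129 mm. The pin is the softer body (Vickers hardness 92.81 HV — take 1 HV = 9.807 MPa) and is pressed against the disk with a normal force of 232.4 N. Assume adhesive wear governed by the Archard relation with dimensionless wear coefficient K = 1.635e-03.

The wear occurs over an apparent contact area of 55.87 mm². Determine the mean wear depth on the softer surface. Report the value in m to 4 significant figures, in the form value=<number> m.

value=5.327e-05 m

Shown intermediates are rounded, and every step carries exact precision — one final rounding to 4 significant figures.
Path length L = 7129 mm = 7.129 m.
Hardness H = 92.81 HV × 9.807 MPa/HV = 910.2 MPa = 9.102e+08 Pa.
Contact area A = 55.87 mm² = 5.587e-05 m².
In SI base units, W = 232.4 N, H = 9.102e+08 Pa, K = 1.635e-03.
The Archard volume V = K·W·L/H = 1.635e-03 · 232.4 · 7.129 / 9.102e+08 = 2.976e-09 m³.
Depth of wear h = V/A = 2.976e-09 / 5.587e-05 = 5.327e-05 m.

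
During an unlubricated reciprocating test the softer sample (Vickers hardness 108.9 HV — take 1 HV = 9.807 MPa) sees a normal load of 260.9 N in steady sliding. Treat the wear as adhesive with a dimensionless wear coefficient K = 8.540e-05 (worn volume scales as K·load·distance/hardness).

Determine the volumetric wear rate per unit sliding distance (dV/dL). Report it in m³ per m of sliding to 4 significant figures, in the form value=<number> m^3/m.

Displayed values are rounded, and the computation runs at full float precision, and one final rounding: four significant digits.
Convert: Hardness H = 108.9 HV × 9.807 MPa/HV = 1068 MPa = 1.068e+09 Pa.
Restated in SI base units: W = 260.9 N, H = 1.068e+09 Pa, K = 8.540e-05.
The wear rate dV/dL = K·W/H, so: 8.540e-05 · 260.9 / 1.068e+09 = 2.086e-11 m³/m.

value=2.086e-11 m^3/m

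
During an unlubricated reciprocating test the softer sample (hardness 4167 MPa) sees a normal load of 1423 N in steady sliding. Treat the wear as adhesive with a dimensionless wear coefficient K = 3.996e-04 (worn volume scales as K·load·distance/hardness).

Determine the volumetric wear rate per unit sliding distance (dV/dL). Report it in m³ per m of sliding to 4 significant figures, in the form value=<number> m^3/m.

value=1.365e-10 m^3/m

Intermediate values are displayed rounded — each operation maintains full float precision, and rounded once at the end, at 4 significant digits.
Convert: Hardness H = 4167 MPa = 4.167e+09 Pa.
As SI base values: W = 1423 N, H = 4.167e+09 Pa, K = 3.996e-04.
The wear rate dV/dL = K·W/H, per unit distance: 3.996e-04 · 1423 / 4.167e+09 = 1.365e-10 m³/m.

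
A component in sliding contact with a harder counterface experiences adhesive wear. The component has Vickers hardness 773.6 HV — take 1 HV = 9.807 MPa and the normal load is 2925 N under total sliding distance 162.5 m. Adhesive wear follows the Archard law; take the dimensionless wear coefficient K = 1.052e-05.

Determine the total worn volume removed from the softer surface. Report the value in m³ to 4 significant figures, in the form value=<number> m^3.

All working math maintains exact precision. Quoted intermediates are rounded. Rounded once at the end to 4 significant figures.
Convert: Hardness H = 773.6 HV × 9.807 MPa/HV = 7587 MPa = 7.587e+09 Pa.
Collected in SI base units: W = 2925 N, H = 7.587e+09 Pa, K = 1.052e-05.
Archard relation: V = K·W·L/H = 1.052e-05 · 2925 · 162.5 / 7.587e+09 = 6.591e-10 m³.

value=6.591e-10 m^3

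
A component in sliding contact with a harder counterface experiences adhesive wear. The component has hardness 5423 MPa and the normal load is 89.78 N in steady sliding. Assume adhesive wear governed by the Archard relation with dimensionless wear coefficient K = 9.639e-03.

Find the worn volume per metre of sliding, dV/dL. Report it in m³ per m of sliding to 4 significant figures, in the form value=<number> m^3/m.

value=1.596e-10 m^3/m

The intermediates appear rounded — each operation holds full precision — rounded just once to 4 significant figures.
Hardness H = 5423 MPa = 5.423e+09 Pa.
Collected in SI base units: W = 89.78 N, H = 5.423e+09 Pa, K = 9.639e-03.
Sliding wear rate dV/dL = K·W/H (no L dependence): 9.639e-03 · 89.78 / 5.423e+09 = 1.596e-10 m³/m.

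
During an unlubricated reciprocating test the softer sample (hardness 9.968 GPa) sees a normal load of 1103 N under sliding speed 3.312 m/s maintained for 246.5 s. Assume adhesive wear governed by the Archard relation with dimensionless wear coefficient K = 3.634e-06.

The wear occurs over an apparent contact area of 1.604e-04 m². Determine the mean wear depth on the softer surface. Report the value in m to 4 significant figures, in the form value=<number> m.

value=2.047e-06 m

Every step holds full precision; printed values are rounded; a single final rounding, at four significant figures.
Convert: Sliding distance L = v·t = 3.312 m/s × 246.5 s = 816.4 m.
Convert: Hardness H = 9.968 GPa = 9.968e+09 Pa.
Working in SI base units: W = 1103 N, H = 9.968e+09 Pa, K = 3.634e-06.
Volume removed: V = K·W·L/H = 3.634e-06 · 1103 · 816.4 / 9.968e+09 = 3.283e-10 m³.
Wear depth h = V/A = 3.283e-10 / 1.604e-04 = 2.047e-06 m.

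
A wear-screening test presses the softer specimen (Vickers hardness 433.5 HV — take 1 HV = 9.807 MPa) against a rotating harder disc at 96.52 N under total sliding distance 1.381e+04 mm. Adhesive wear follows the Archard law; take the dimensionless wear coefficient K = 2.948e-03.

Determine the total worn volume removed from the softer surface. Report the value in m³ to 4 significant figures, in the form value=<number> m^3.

Shown intermediates are rounded — all arithmetic runs at full precision — one final rounding, at 4 significant figures.
Convert: Distance covered L = 1.381e+04 mm = 13.81 m.
Convert: Hardness H = 433.5 HV × 9.807 MPa/HV = 4251 MPa = 4.251e+09 Pa.
Collected in SI base units: W = 96.52 N, H = 4.251e+09 Pa, K = 2.948e-03.
Volume removed: V = K·W·L/H = 2.948e-03 · 96.52 · 13.81 / 4.251e+09 = 9.243e-10 m³.

value=9.243e-10 m^3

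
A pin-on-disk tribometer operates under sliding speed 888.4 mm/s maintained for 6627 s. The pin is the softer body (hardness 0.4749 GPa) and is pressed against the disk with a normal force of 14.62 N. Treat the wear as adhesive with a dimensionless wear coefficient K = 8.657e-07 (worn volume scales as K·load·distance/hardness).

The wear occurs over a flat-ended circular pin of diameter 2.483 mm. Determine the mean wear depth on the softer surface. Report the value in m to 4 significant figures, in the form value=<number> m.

value=3.240e-05 m

The intermediates appear rounded; each operation maintains full precision; one final rounding: 4 significant figures.
Sliding speed v = 888.4 mm/s = 0.8884 m/s. Distance L = v·t = 0.8884 m/s × 6627 s = 5887 m.
Hardness H = 0.4749 GPa = 4.749e+08 Pa.
Pin diameter d = 2.483 mm = 0.002483 m. Contact area A = π·d²/4 = π·(0.002483 m)²/4 = 4.842e-06 m².
Expressed in SI base units: W = 14.62 N, H = 4.749e+08 Pa, K = 8.657e-07.
Wear volume V = K·W·L/H = 8.657e-07 · 14.62 · 5887 / 4.749e+08 = 1.569e-10 m³.
Mean depth h = V/A = 1.569e-10 / 4.842e-06 = 3.240e-05 m.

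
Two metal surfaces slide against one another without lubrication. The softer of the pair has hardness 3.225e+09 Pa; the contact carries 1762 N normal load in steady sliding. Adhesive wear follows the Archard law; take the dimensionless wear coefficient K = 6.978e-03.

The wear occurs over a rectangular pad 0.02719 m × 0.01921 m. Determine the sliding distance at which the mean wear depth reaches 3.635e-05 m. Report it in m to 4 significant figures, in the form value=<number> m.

Printed values are rounded. The algebra carries exact precision. Rounded once at the end, at four significant figures.
Convert: Contact area A = 0.02719 m × 0.01921 m = 5.223e-04 m².
SI base units throughout: W = 1762 N, H = 3.225e+09 Pa, K = 6.978e-03.
At the depth limit, V_lim = h_lim·A = 3.635e-05 · 5.223e-04 = 1.899e-08 m³.
Sliding life L = V_lim·H/(K·W) = 1.899e-08 · 3.225e+09 / (6.978e-03 · 1762) = 4.980 m.

value=4.980 m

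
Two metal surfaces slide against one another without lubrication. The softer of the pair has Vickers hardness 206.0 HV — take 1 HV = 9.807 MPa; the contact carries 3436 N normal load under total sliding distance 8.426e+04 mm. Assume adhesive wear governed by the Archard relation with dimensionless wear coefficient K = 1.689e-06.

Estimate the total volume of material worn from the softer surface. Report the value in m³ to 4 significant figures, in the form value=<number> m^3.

Intermediates are displayed rounded. The computation maintains full precision. Rounded just once: 4 significant digits.
Total distance L = 8.426e+04 mm = 84.26 m.
Hardness H = 206.0 HV × 9.807 MPa/HV = 2020 MPa = 2.020e+09 Pa.
In SI base units: W = 3436 N, H = 2.020e+09 Pa, K = 1.689e-06.
Worn volume V = K·W·L/H = 1.689e-06 · 3436 · 84.26 / 2.020e+09 = 2.420e-10 m³.

value=2.420e-10 m^3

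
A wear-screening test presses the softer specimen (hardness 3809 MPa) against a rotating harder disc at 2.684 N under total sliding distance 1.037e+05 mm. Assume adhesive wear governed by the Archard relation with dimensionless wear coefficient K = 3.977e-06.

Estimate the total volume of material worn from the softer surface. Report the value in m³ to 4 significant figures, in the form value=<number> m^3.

Intermediates are printed rounded; all working math runs at exact precision. Rounded just once: 4 significant digits.
Convert: Distance L = 1.037e+05 mm = 103.7 m.
Convert: Hardness H = 3809 MPa = 3.809e+09 Pa.
SI base units throughout: W = 2.684 N, H = 3.809e+09 Pa, K = 3.977e-06.
Apply Archard: V = K·W·L/H = 3.977e-06 · 2.684 · 103.7 / 3.809e+09 = 2.906e-13 m³.

value=2.906e-13 m^3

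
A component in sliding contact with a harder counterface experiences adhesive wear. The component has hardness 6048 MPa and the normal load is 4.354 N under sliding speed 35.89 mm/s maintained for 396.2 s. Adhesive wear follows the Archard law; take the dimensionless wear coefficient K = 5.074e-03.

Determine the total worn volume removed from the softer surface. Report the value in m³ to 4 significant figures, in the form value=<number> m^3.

The computation maintains full precision, and intermediates appear rounded. Rounded just once, at 4 significant figures.
Sliding speed v = 35.89 mm/s = 0.03589 m/s. Sliding distance L = v·t = 0.03589 m/s × 396.2 s = 14.22 m.
Hardness H = 6048 MPa = 6.048e+09 Pa.
As SI base values: W = 4.354 N, H = 6.048e+09 Pa, K = 5.074e-03.
Archard relation: V = K·W·L/H = 5.074e-03 · 4.354 · 14.22 / 6.048e+09 = 5.194e-11 m³.

value=5.194e-11 m^3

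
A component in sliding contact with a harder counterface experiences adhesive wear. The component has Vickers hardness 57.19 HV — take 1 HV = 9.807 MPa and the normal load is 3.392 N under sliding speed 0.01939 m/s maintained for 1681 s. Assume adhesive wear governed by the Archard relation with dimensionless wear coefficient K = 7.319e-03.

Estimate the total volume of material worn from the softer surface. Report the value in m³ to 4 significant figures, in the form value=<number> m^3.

Intermediate values are printed rounded, and the computation keeps full precision. Rounded once at the end, at four significant digits.
Convert: Sliding distance L = v·t = 0.01939 m/s × 1681 s = 32.59 m.
Convert: Hardness H = 57.19 HV × 9.807 MPa/HV = 560.9 MPa = 5.609e+08 Pa.
Collected in SI base units: W = 3.392 N, H = 5.609e+08 Pa, K = 7.319e-03.
Wear volume V = K·W·L/H = 7.319e-03 · 3.392 · 32.59 / 5.609e+08 = 1.443e-09 m³.

value=1.443e-09 m^3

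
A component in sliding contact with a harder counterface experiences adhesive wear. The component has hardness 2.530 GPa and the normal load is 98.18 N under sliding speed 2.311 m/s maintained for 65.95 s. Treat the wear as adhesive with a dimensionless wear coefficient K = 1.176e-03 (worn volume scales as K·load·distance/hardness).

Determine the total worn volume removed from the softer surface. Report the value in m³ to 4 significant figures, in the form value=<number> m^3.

Intermediate values are displayed rounded, and all arithmetic maintains exact precision. Rounded just once: 4 significant figures.
Convert: Total distance L = v·t = 2.311 m/s × 65.95 s = 152.4 m.
Convert: Hardness H = 2.530 GPa = 2.530e+09 Pa.
In SI base units: W = 98.18 N, H = 2.530e+09 Pa, K = 1.176e-03.
Archard volume V = K·W·L/H = 1.176e-03 · 98.18 · 152.4 / 2.530e+09 = 6.955e-09 m³.

value=6.955e-09 m^3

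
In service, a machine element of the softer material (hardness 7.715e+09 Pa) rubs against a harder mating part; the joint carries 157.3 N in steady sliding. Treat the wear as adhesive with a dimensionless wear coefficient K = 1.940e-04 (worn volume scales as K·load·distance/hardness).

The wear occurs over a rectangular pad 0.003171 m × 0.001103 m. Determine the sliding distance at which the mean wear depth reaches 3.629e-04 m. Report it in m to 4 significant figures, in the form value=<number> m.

value=320.9 m

The computation maintains full float precision — intermediates are shown rounded — a single final rounding, at 4 significant figures.
Contact area A = 0.003171 m × 0.001103 m = 3.498e-06 m².
Expressed in SI base units: W = 157.3 N, H = 7.715e+09 Pa, K = 1.940e-04.
Limit volume V_lim = h_lim·A = 3.629e-04 · 3.498e-06 = 1.269e-09 m³.
Inverting, life L = V_lim·H/(K·W) = 1.269e-09 · 7.715e+09 / (1.940e-04 · 157.3) = 320.9 m.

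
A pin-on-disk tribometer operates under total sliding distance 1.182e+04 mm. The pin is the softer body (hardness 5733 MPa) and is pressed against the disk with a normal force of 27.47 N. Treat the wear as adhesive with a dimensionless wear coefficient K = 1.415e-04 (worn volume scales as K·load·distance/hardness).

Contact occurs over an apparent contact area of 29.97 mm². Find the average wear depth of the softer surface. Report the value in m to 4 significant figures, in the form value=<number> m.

value=2.674e-07 m

All arithmetic carries exact precision, and the intermediates are printed rounded — rounded just once, at 4 significant digits.
Convert: The distance L = 1.182e+04 mm = 11.82 m.
Convert: Hardness H = 5733 MPa = 5.733e+09 Pa.
Convert: Contact area A = 29.97 mm² = 2.997e-05 m².
In SI base units, W = 27.47 N, H = 5.733e+09 Pa, K = 1.415e-04.
Apply Archard: V = K·W·L/H = 1.415e-04 · 27.47 · 11.82 / 5.733e+09 = 8.014e-12 m³.
Depth h = V/A = 8.014e-12 / 2.997e-05 = 2.674e-07 m.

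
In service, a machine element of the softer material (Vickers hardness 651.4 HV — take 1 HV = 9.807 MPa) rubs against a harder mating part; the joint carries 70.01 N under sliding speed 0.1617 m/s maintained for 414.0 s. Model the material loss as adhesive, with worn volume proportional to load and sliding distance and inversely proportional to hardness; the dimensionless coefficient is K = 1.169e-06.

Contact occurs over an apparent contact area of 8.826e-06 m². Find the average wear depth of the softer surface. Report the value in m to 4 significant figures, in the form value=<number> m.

value=9.717e-08 m

The intermediates are shown rounded; all working math holds exact precision; one last rounding: 4 significant figures.
Path length L = v·t = 0.1617 m/s × 414.0 s = 66.94 m.
Hardness H = 651.4 HV × 9.807 MPa/HV = 6388 MPa = 6.388e+09 Pa.
Expressed in SI base units: W = 70.01 N, H = 6.388e+09 Pa, K = 1.169e-06.
Archard relation: V = K·W·L/H = 1.169e-06 · 70.01 · 66.94 / 6.388e+09 = 8.576e-13 m³.
Depth of wear h = V/A = 8.576e-13 / 8.826e-06 = 9.717e-08 m.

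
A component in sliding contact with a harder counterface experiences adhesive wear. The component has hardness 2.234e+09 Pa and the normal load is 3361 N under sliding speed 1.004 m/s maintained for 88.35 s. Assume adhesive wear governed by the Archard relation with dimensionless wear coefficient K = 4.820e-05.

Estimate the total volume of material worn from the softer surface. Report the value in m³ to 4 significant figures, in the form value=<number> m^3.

Intermediate values are displayed rounded, and each operation runs at exact precision. Rounded just once to 4 significant figures.
Distance covered L = v·t = 1.004 m/s × 88.35 s = 88.70 m.
As SI base values: W = 3361 N, H = 2.234e+09 Pa, K = 4.820e-05.
Volume removed: V = K·W·L/H = 4.820e-05 · 3361 · 88.70 / 2.234e+09 = 6.432e-09 m³.

value=6.432e-09 m^3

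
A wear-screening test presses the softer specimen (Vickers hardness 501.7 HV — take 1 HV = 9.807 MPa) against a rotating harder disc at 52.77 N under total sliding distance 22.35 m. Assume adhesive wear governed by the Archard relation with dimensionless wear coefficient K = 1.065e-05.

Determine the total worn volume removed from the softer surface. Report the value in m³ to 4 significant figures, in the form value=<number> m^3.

value=2.553e-12 m^3

Intermediates appear rounded — each operation runs at full precision. Rounded just once: 4 significant figures.
Hardness H = 501.7 HV × 9.807 MPa/HV = 4920 MPa = 4.920e+09 Pa.
In SI base units: W = 52.77 N, H = 4.920e+09 Pa, K = 1.065e-05.
By Archard's law, V = K·W·L/H = 1.065e-05 · 52.77 · 22.35 / 4.920e+09 = 2.553e-12 m³.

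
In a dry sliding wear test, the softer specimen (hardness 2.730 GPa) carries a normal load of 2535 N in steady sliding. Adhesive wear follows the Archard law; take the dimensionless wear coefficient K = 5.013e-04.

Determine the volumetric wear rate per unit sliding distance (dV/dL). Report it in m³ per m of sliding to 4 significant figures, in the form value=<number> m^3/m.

value=4.655e-10 m^3/m

Displayed values are rounded; all arithmetic holds full float precision. Rounded once at the end, at 4 significant figures.
Convert: Hardness H = 2.730 GPa = 2.730e+09 Pa.
Collected in SI base units: W = 2535 N, H = 2.730e+09 Pa, K = 5.013e-04.
Volumetric rate dV/dL = K·W/H, so: 5.013e-04 · 2535 / 2.730e+09 = 4.655e-10 m³/m.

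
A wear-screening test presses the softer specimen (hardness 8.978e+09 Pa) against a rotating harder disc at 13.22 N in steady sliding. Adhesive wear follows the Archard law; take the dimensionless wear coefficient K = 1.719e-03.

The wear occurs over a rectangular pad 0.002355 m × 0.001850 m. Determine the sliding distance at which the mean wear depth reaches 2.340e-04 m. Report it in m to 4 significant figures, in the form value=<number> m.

All arithmetic carries exact precision, and printed values are rounded; rounded once at the end, at four significant figures.
Contact area A = 0.002355 m × 0.001850 m = 4.357e-06 m².
Collected in SI base units: W = 13.22 N, H = 8.978e+09 Pa, K = 1.719e-03.
Volume at the limit: V_lim = h_lim·A = 2.340e-04 · 4.357e-06 = 1.019e-09 m³.
Sliding life L = V_lim·H/(K·W) = 1.019e-09 · 8.978e+09 / (1.719e-03 · 13.22) = 402.8 m.

value=402.8 m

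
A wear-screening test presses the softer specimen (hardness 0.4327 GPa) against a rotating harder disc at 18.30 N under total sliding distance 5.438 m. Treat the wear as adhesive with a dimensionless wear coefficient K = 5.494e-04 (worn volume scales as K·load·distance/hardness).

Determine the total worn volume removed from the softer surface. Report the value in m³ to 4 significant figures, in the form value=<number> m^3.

Intermediate values are displayed rounded. The computation holds full float precision — a single final rounding to four significant digits.
Convert: Hardness H = 0.4327 GPa = 4.327e+08 Pa.
As SI base values: W = 18.30 N, H = 4.327e+08 Pa, K = 5.494e-04.
Archard volume V = K·W·L/H = 5.494e-04 · 18.30 · 5.438 / 4.327e+08 = 1.264e-10 m³.

value=1.264e-10 m^3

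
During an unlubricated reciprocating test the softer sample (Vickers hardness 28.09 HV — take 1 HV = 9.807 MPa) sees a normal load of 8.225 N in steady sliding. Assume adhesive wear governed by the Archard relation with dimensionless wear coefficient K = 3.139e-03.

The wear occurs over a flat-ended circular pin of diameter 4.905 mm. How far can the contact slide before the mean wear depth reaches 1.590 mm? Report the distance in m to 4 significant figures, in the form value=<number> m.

value=320.6 m

Intermediate values are displayed rounded; the computation keeps full float precision — one last rounding to 4 significant figures.
Hardness H = 28.09 HV × 9.807 MPa/HV = 275.5 MPa = 2.755e+08 Pa.
Pin diameter d = 4.905 mm = 0.004905 m. Contact area A = π·d²/4 = π·(0.004905 m)²/4 = 1.890e-05 m².
Depth limit h_lim = 1.590 mm = 0.001590 m.
In SI base units: W = 8.225 N, H = 2.755e+08 Pa, K = 3.139e-03.
At the depth limit, V_lim = h_lim·A = 0.001590 · 1.890e-05 = 3.004e-08 m³.
Thus life L = V_lim·H/(K·W) = 3.004e-08 · 2.755e+08 / (3.139e-03 · 8.225) = 320.6 m.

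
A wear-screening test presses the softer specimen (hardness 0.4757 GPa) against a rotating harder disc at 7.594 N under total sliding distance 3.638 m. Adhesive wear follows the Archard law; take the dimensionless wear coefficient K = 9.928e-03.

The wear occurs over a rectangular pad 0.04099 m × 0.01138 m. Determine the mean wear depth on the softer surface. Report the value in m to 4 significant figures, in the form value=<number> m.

Shown intermediates are rounded. All working math keeps full precision. Rounded just once: 4 significant figures.
Hardness H = 0.4757 GPa = 4.757e+08 Pa.
Contact area A = 0.04099 m × 0.01138 m = 4.665e-04 m².
Working in SI base units: W = 7.594 N, H = 4.757e+08 Pa, K = 9.928e-03.
Archard relation: V = K·W·L/H = 9.928e-03 · 7.594 · 3.638 / 4.757e+08 = 5.766e-10 m³.
Depth h = V/A = 5.766e-10 / 4.665e-04 = 1.236e-06 m.

value=1.236e-06 m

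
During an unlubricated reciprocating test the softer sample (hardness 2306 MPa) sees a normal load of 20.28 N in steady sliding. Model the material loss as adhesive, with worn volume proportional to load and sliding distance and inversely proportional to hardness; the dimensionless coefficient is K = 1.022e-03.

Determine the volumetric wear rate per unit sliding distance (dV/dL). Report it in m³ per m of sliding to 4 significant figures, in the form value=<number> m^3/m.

value=8.988e-12 m^3/m

Intermediates are shown rounded — all working math carries full precision, and rounded just once to four significant digits.
Hardness H = 2306 MPa = 2.306e+09 Pa.
Restated in SI base units: W = 20.28 N, H = 2.306e+09 Pa, K = 1.022e-03.
Volumetric rate dV/dL = K·W/H (independent of L): 1.022e-03 · 20.28 / 2.306e+09 = 8.988e-12 m³/m.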